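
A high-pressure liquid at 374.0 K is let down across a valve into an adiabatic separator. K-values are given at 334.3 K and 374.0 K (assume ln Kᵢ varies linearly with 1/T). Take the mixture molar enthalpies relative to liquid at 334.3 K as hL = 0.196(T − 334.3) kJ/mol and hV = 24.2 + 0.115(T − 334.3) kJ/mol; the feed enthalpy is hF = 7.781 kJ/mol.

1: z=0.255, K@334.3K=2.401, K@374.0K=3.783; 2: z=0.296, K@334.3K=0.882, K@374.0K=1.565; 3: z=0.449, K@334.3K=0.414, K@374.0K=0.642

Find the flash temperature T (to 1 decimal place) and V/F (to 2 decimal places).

T = 341.7 K, V/F = 0.27

Adiabatic flash: solve Rachford–Rice at each trial T, then check hF = ψ·hV(T) + (1−ψ)·hL(T).
  T = 334.3 K: K = (2.401, 0.882, 0.414), RR gives ψ = 0.097, H_out = 2.356 kJ/mol
  T = 374.0 K: K = (3.783, 1.565, 0.642), RR gives ψ = 1.000, H_out = 28.765 kJ/mol
  T = 354.1 K: K = (3.051, 1.193, 0.522), RR gives ψ = 0.564, H_out = 16.618 kJ/mol
  T = 344.2 K: K = (2.716, 1.030, 0.466), RR gives ψ = 0.325, H_out = 9.536 kJ/mol
  T = 339.2 K: K = (2.554, 0.954, 0.439), RR gives ψ = 0.209, H_out = 5.945 kJ/mol
  T = 341.7 K: K = (2.634, 0.991, 0.453), RR gives ψ = 0.267, H_out = 7.746 kJ/mol
  T = 342.9 K: K = (2.673, 1.010, 0.459), RR gives ψ = 0.294, H_out = 8.606 kJ/mol
Linear interpolation between T = 341.7 (H_out = 7.746) and T = 342.9 (H_out = 8.606) on hF = 7.781 gives T ≈ 341.7 K, at which ψ = 0.27.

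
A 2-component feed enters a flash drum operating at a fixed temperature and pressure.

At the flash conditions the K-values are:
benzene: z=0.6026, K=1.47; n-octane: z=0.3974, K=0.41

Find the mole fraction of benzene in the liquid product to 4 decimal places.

Rachford–Rice: g(V/F) = Σ zᵢ(Kᵢ−1)/(1+V/F(Kᵢ−1)) = 0.
Check two-phase: ΣzᵢKᵢ = 1.0488 > 1 and Σzᵢ/Kᵢ = 1.3792 > 1, so g(0) = 0.0488 > 0 and g(1) = -0.3792 < 0.
Binary case is linear: z₁(K₁−1)(1+V/F(K₂−1)) + z₂(K₂−1)(1+V/F(K₁−1)) = 0
⇒ V/F = [z₁(K₁−1)+z₂(K₂−1)] / [−(K₁−1)(K₂−1)] = 0.04876/0.27730 = 0.1758
Compositions from xᵢ = zᵢ/(1+V/F(Kᵢ−1)), yᵢ = Kᵢxᵢ:
  benzene: x = 0.5566, y = 0.8182
  n-octane: x = 0.4434, y = 0.1818

x_benzene = 0.5566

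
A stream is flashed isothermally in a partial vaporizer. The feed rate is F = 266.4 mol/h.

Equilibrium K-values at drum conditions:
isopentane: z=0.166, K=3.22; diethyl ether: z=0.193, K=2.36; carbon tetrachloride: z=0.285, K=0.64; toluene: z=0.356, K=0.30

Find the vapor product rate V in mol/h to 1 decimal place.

V = 72.4 mol/h

Material balance + equilibrium reduce to Σ zᵢ(Kᵢ−1)/(1+β(Kᵢ−1)) = 0.
Feasibility: ΣzᵢKᵢ = 1.279, Σzᵢ/Kᵢ = 1.765 — both > 1, two phases present.
Newton iteration, β⁰ = 0.58:
  β = 0.580: g = -0.2414, g' = -0.821 → β = 0.286
  β = 0.286: g = -0.0117, g' = -0.810 → β = 0.272
Converged at β = 0.272.
Then V = β·F = 0.2718·266.4 = 72.4 mol/h and L = F − V = 194.0 mol/h.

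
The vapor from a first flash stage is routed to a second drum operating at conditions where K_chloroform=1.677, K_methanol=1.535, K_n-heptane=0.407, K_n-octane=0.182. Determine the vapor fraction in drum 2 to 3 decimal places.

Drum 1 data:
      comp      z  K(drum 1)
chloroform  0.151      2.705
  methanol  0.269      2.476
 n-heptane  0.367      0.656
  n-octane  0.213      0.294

V/F (drum 2) = 0.297

Drum 1:
Newton iteration, ψ₁⁰ = 0.5:
  ψ₁ = 0.500: g = -0.0175, g' = -0.639 → ψ₁ = 0.473
Converged at ψ₁ = 0.473.
Drum-1 compositions:
  chloroform: x = 0.084, y = 0.226
  methanol: x = 0.158, y = 0.392
  n-heptane: x = 0.438, y = 0.287
  n-octane: x = 0.320, y = 0.094
Drum-2 feed = drum-1 vapor: z₂ = (0.2262, 0.3923, 0.2875, 0.0940).
Drum 2:
Newton–Raphson from ψ₂ = 0.7:
  ψ₂ = 0.700: g = -0.2147, g' = -0.747 → ψ₂ = 0.412
  ψ₂ = 0.412: g = -0.0501, g' = -0.459 → ψ₂ = 0.303
  ψ₂ = 0.303: g = -0.0025, g' = -0.416 → ψ₂ = 0.297
Converged at ψ₂ = 0.297.
  chloroform: x = 0.188, y = 0.316
  methanol: x = 0.338, y = 0.520
  n-heptane: x = 0.349, y = 0.142
  n-octane: x = 0.124, y = 0.023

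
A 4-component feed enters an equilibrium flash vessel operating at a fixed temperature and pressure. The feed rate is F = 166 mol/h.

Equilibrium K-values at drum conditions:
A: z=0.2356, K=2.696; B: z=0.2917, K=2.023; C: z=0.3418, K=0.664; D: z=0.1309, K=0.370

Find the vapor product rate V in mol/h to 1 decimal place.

V = 136.2 mol/h

Rachford–Rice: g(V/F) = Σ zᵢ(Kᵢ−1)/(1+V/F(Kᵢ−1)) = 0.
g(0) = ΣzᵢKᵢ − 1 = 0.5007 and g(1) = 1 − Σzᵢ/Kᵢ = -0.1001, so a root lies in (0, 1).
Newton–Raphson from V/F = 0.5:
  V/F = 0.5000: g = 0.15522, g' = -0.4985 → V/F = 0.8114
  V/F = 0.8114: g = 0.00464, g' = -0.5015 → V/F = 0.8206
Converged at V/F = 0.8206.
Then V = V/F·F = 0.8206·166 = 136.2 mol/h and L = F − V = 29.8 mol/h.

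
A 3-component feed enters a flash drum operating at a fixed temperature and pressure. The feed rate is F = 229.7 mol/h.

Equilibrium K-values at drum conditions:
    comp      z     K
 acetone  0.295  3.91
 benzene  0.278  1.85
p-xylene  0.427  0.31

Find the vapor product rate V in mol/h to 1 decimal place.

Let β = V/F and solve Σ zᵢ(Kᵢ−1)/(1+β(Kᵢ−1)) = 0.
g(0) = ΣzᵢKᵢ − 1 = 0.800 and g(1) = 1 − Σzᵢ/Kᵢ = -0.603, so a root lies in (0, 1).
Newton iteration, β⁰ = 0.48:
  β = 0.480: g = 0.0855, g' = -0.991 → β = 0.566
Converged at β = 0.566.
Then V = β·F = 0.5664·229.7 = 130.1 mol/h and L = F − V = 99.6 mol/h.

V = 130.1 mol/h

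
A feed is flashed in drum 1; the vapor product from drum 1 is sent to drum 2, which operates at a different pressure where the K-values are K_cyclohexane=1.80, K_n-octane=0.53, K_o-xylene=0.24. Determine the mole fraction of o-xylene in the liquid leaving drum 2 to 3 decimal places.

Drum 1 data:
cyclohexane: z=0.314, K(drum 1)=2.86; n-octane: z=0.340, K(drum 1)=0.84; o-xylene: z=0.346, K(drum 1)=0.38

Drum 1:
Rachford–Rice: g(ψ₁) = Σ zᵢ(Kᵢ−1)/(1+ψ₁(Kᵢ−1)) = 0.
g(0) = ΣzᵢKᵢ − 1 = 0.315 and g(1) = 1 − Σzᵢ/Kᵢ = -0.425, so a root lies in (0, 1).
Iterate (Newton) starting at ψ₁ = 0.5:
  ψ₁ = 0.500: g = -0.0674, g' = -0.581 → ψ₁ = 0.384
  ψ₁ = 0.384: g = 0.0012, g' = -0.609 → ψ₁ = 0.386
Converged at ψ₁ = 0.386.
Drum-1 compositions:
  cyclohexane: x = 0.183, y = 0.523
  n-octane: x = 0.362, y = 0.304
  o-xylene: x = 0.455, y = 0.173
Drum-2 feed = drum-1 vapor: z₂ = (0.5228, 0.3044, 0.1728).
Drum 2:
Material balance + equilibrium reduce to Σ zᵢ(Kᵢ−1)/(1+ψ₂(Kᵢ−1)) = 0.
g(0) = ΣzᵢKᵢ − 1 = 0.144 and g(1) = 1 − Σzᵢ/Kᵢ = -0.585, so a root lies in (0, 1).
Iterate (Newton) starting at ψ₂ = 0.5:
  ψ₂ = 0.500: g = -0.1002, g' = -0.545 → ψ₂ = 0.316
  ψ₂ = 0.316: g = -0.0072, g' = -0.479 → ψ₂ = 0.301
Converged at ψ₂ = 0.301.
  cyclohexane: x = 0.421, y = 0.758
  n-octane: x = 0.355, y = 0.188
  o-xylene: x = 0.224, y = 0.054

x_o-xylene (drum 2) = 0.224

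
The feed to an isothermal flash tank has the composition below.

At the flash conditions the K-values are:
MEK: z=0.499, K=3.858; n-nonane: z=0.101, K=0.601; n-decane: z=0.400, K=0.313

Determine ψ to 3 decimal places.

ψ = 0.604

Newton iteration, ψ⁰ = 0.54:
  ψ = 0.540: g = 0.0725, g' = -1.133 → ψ = 0.604
Converged at ψ = 0.604.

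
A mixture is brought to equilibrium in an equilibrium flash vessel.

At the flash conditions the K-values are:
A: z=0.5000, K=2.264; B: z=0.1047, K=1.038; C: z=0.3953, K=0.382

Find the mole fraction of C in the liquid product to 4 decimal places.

x_C = 0.6048

Iterate (Newton) starting at ψ = 0.5:
  ψ = 0.5000: g = 0.03762, g' = -0.6163 → ψ = 0.5610
  ψ = 0.5610: g = -0.00029, g' = -0.6274 → ψ = 0.5606
Converged at ψ = 0.5606.
Compositions from xᵢ = zᵢ/(1+ψ(Kᵢ−1)), yᵢ = Kᵢxᵢ:
  A: x = 0.2926, y = 0.6625
  B: x = 0.1025, y = 0.1064
  C: x = 0.6048, y = 0.2311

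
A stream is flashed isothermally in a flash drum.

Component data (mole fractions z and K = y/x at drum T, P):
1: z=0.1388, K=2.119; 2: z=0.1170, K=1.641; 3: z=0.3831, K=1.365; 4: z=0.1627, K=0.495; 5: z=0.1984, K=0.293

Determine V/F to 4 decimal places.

V/F = 0.3766

Rachford–Rice: g(V/F) = Σ zᵢ(Kᵢ−1)/(1+V/F(Kᵢ−1)) = 0.
Feasibility: ΣzᵢKᵢ = 1.1477, Σzᵢ/Kᵢ = 1.4233 — both > 1, two phases present.
Iterate (Newton) starting at V/F = 0.5:
  V/F = 0.5000: g = -0.05224, g' = -0.4471 → V/F = 0.3831
  V/F = 0.3831: g = -0.00266, g' = -0.4057 → V/F = 0.3766
Converged at V/F = 0.3766.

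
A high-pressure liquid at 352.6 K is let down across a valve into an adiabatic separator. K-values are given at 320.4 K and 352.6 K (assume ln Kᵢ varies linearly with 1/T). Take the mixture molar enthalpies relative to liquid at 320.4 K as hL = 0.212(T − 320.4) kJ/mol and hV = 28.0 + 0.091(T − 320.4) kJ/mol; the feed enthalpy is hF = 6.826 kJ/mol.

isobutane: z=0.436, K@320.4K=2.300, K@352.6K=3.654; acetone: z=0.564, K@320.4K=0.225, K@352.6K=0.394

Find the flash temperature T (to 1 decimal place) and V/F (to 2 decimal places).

Adiabatic flash: solve Rachford–Rice at each trial T, then check hF = ψ·hV(T) + (1−ψ)·hL(T).
  T = 320.4 K: K = (2.300, 0.225), RR gives ψ = 0.129, H_out = 3.605 kJ/mol
  T = 352.6 K: K = (3.654, 0.394), RR gives ψ = 0.507, H_out = 19.046 kJ/mol
  T = 336.5 K: K = (2.931, 0.302), RR gives ψ = 0.332, H_out = 12.073 kJ/mol
  T = 328.4 K: K = (2.602, 0.261), RR gives ψ = 0.238, H_out = 8.135 kJ/mol
  T = 324.4 K: K = (2.448, 0.243), RR gives ψ = 0.186, H_out = 5.974 kJ/mol
  T = 326.4 K: K = (2.525, 0.252), RR gives ψ = 0.213, H_out = 7.077 kJ/mol
Linear interpolation between T = 324.4 (H_out = 5.974) and T = 326.4 (H_out = 7.077) on hF = 6.826 gives T ≈ 325.9 K, at which ψ = 0.21.

T = 325.9 K, V/F = 0.21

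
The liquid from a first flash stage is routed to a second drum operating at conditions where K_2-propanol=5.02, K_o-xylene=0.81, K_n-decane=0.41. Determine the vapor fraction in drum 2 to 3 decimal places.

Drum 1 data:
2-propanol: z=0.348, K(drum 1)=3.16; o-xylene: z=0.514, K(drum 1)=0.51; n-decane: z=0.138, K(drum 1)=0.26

V/F (drum 2) = 0.476

Drum 1:
Let ψ₁ = V/F and solve Σ zᵢ(Kᵢ−1)/(1+ψ₁(Kᵢ−1)) = 0.
g(0) = ΣzᵢKᵢ − 1 = 0.398 and g(1) = 1 − Σzᵢ/Kᵢ = -0.649, so a root lies in (0, 1).
Newton–Raphson from ψ₁ = 0.5:
  ψ₁ = 0.500: g = -0.1343, g' = -0.782 → ψ₁ = 0.328
  ψ₁ = 0.328: g = 0.0048, g' = -0.863 → ψ₁ = 0.334
Converged at ψ₁ = 0.334.
Drum-1 compositions:
  2-propanol: x = 0.202, y = 0.639
  o-xylene: x = 0.615, y = 0.313
  n-decane: x = 0.183, y = 0.048
Drum-2 feed = drum-1 liquid: z₂ = (0.2022, 0.6145, 0.1833).
Drum 2:
Material balance + equilibrium reduce to Σ zᵢ(Kᵢ−1)/(1+ψ₂(Kᵢ−1)) = 0.
Feasibility: ΣzᵢKᵢ = 1.588, Σzᵢ/Kᵢ = 1.246 — both > 1, two phases present.
Iterate (Newton) starting at ψ₂ = 0.37:
  ψ₂ = 0.370: g = 0.0629, g' = -0.658 → ψ₂ = 0.465
  ψ₂ = 0.465: g = 0.0059, g' = -0.544 → ψ₂ = 0.476
Converged at ψ₂ = 0.476.
  2-propanol: x = 0.069, y = 0.348
  o-xylene: x = 0.676, y = 0.547
  n-decane: x = 0.255, y = 0.105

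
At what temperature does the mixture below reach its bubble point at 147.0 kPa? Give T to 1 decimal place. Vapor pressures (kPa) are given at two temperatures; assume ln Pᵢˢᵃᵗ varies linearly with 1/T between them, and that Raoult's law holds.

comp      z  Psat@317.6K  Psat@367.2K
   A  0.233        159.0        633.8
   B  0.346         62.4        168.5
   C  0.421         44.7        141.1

Bubble-point temperature: ΣzᵢPᵢˢᵃᵗ(T) = P. Interpolate ln Pᵢˢᵃᵗ = aᵢ + bᵢ/T.
  T = 317.6 K: ΣzᵢPᵢˢᵃᵗ = 77.46 kPa
  T = 367.2 K: ΣzᵢPᵢˢᵃᵗ = 265.38 kPa
  T = 342.4 K: ΣzᵢPᵢˢᵃᵗ = 149.40 kPa
  T = 330.0 K: ΣzᵢPᵢˢᵃᵗ = 108.80 kPa
  T = 336.2 K: ΣzᵢPᵢˢᵃᵗ = 127.84 kPa
  T = 339.3 K: ΣzᵢPᵢˢᵃᵗ = 138.29 kPa
  T = 340.9 K: ΣzᵢPᵢˢᵃᵗ = 143.94 kPa
Interpolating between 340.9 K and 342.4 K gives T ≈ 341.7 K.

T = 341.7 K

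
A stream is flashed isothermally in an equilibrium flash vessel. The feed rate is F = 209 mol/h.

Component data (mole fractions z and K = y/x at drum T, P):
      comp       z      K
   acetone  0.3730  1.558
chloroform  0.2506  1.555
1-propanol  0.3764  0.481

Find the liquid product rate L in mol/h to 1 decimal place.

L = 99.2 mol/h

Newton–Raphson from ψ = 0.64:
  ψ = 0.6400: g = -0.03652, g' = -0.3324 → ψ = 0.5301
  ψ = 0.5301: g = -0.00142, g' = -0.3082 → ψ = 0.5255
Converged at ψ = 0.5255.
Then V = ψ·F = 0.5255·209 = 109.8 mol/h and L = F − V = 99.2 mol/h.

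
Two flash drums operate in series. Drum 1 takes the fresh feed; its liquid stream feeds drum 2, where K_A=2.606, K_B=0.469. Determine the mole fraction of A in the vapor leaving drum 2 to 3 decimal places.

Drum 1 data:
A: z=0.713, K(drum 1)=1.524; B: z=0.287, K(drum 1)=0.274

y_A (drum 2) = 0.648

Drum 1:
Material balance + equilibrium reduce to Σ zᵢ(Kᵢ−1)/(1+ψ₁(Kᵢ−1)) = 0.
Feasibility: ΣzᵢKᵢ = 1.165, Σzᵢ/Kᵢ = 1.515 — both > 1, two phases present.
Newton–Raphson from ψ₁ = 0.32:
  ψ₁ = 0.320: g = 0.0485, g' = -0.400 → ψ₁ = 0.441
  ψ₁ = 0.441: g = -0.0031, g' = -0.457 → ψ₁ = 0.434
Converged at ψ₁ = 0.434.
Drum-1 compositions:
  A: x = 0.581, y = 0.885
  B: x = 0.419, y = 0.115
Drum-2 feed = drum-1 liquid: z₂ = (0.5808, 0.4192).
Drum 2:
Binary case is linear: z₁(K₁−1)(1+ψ₂(K₂−1)) + z₂(K₂−1)(1+ψ₂(K₁−1)) = 0
⇒ ψ₂ = [z₁(K₁−1)+z₂(K₂−1)] / [−(K₁−1)(K₂−1)] = 0.7102/0.8528 = 0.833
  A: x = 0.248, y = 0.648
  B: x = 0.752, y = 0.352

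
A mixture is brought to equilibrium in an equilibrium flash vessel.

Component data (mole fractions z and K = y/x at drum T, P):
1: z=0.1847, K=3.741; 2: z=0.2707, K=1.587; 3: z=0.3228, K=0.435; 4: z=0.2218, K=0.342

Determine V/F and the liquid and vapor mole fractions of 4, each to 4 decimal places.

V/F = 0.3148, x_4 = 0.2797, y_4 = 0.0957

Material balance + equilibrium reduce to Σ zᵢ(Kᵢ−1)/(1+V/F(Kᵢ−1)) = 0.
g(0) = ΣzᵢKᵢ − 1 = 0.3368 and g(1) = 1 − Σzᵢ/Kᵢ = -0.6106, so a root lies in (0, 1).
Newton iteration, V/F⁰ = 0.45:
  V/F = 0.4500: g = -0.09953, g' = -0.7157 → V/F = 0.3109
  V/F = 0.3109: g = 0.00297, g' = -0.7746 → V/F = 0.3148
Converged at V/F = 0.3148.
Compositions from xᵢ = zᵢ/(1+V/F(Kᵢ−1)), yᵢ = Kᵢxᵢ:
  1: x = 0.0992, y = 0.3709
  2: x = 0.2285, y = 0.3626
  3: x = 0.3926, y = 0.1708
  4: x = 0.2797, y = 0.0957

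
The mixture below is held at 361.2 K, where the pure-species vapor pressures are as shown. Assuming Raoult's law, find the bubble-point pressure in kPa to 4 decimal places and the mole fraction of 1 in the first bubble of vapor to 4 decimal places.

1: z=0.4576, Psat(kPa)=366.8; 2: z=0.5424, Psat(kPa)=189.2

At the bubble point ψ → 0, so ΣzᵢKᵢ = 1 with Kᵢ = Pᵢˢᵃᵗ/P ⇒ P = ΣzᵢPᵢˢᵃᵗ.
P = 0.4576·366.8 + 0.5424·189.2 = 270.4698 kPa
yᵢ = zᵢPᵢˢᵃᵗ/P ⇒ y_1 = 0.4576·366.8/270.4698 = 0.6206

Pbub = 270.4698 kPa, y_1 = 0.6206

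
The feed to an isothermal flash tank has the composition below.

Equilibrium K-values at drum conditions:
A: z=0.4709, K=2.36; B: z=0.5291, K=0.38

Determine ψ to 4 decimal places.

ψ = 0.3705

Let ψ = V/F and solve Σ zᵢ(Kᵢ−1)/(1+ψ(Kᵢ−1)) = 0.
Check two-phase: ΣzᵢKᵢ = 1.3124 > 1 and Σzᵢ/Kᵢ = 1.5919 > 1, so g(0) = 0.3124 > 0 and g(1) = -0.5919 < 0.
Binary case is linear: z₁(K₁−1)(1+ψ(K₂−1)) + z₂(K₂−1)(1+ψ(K₁−1)) = 0
⇒ ψ = [z₁(K₁−1)+z₂(K₂−1)] / [−(K₁−1)(K₂−1)] = 0.31238/0.84320 = 0.3705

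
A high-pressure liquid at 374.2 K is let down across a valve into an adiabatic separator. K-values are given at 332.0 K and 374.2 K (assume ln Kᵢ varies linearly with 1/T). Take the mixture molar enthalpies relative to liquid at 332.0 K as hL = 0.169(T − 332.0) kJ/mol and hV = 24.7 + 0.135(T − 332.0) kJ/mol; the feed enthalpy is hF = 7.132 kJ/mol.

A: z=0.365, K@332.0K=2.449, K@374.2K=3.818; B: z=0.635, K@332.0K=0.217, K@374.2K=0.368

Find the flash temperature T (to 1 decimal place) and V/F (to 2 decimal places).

T = 348.8 K, V/F = 0.18

Adiabatic flash: solve Rachford–Rice at each trial T, then check hF = ψ·hV(T) + (1−ψ)·hL(T).
  T = 332.0 K: K = (2.449, 0.217), RR gives ψ = 0.028, H_out = 0.690 kJ/mol
  T = 374.2 K: K = (3.818, 0.368), RR gives ψ = 0.352, H_out = 15.326 kJ/mol
  T = 353.1 K: K = (3.099, 0.287), RR gives ψ = 0.209, H_out = 8.588 kJ/mol
  T = 342.6 K: K = (2.766, 0.251), RR gives ψ = 0.128, H_out = 4.900 kJ/mol
  T = 347.9 K: K = (2.932, 0.269), RR gives ψ = 0.170, H_out = 6.806 kJ/mol
  T = 350.5 K: K = (3.015, 0.278), RR gives ψ = 0.190, H_out = 7.706 kJ/mol
  T = 349.2 K: K = (2.973, 0.273), RR gives ψ = 0.180, H_out = 7.258 kJ/mol
Linear interpolation between T = 347.9 (H_out = 6.806) and T = 349.2 (H_out = 7.258) on hF = 7.132 gives T ≈ 348.8 K, at which ψ = 0.18.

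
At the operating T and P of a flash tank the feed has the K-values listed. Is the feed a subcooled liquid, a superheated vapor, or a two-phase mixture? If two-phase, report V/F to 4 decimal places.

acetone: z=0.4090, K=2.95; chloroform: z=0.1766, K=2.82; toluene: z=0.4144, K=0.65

ΣzᵢKᵢ = 1.9739; Σzᵢ/Kᵢ = 0.8388.
Since Σzᵢ/Kᵢ < 1 the mixture is above its dew point — single vapor phase.

superheated vapor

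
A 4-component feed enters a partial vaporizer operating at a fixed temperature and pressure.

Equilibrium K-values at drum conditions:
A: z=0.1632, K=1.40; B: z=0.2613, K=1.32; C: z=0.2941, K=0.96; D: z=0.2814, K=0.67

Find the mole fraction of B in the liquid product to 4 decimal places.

Let ψ = V/F and solve Σ zᵢ(Kᵢ−1)/(1+ψ(Kᵢ−1)) = 0.
g(0) = ΣzᵢKᵢ − 1 = 0.0443 and g(1) = 1 − Σzᵢ/Kᵢ = -0.0409, so a root lies in (0, 1).
Newton iteration, ψ⁰ = 0.5:
  ψ = 0.5000: g = 0.00327, g' = -0.0825 → ψ = 0.5396
  ψ = 0.5396: g = -0.00001, g' = -0.0830 → ψ = 0.5395
Converged at ψ = 0.5395.
Compositions from xᵢ = zᵢ/(1+ψ(Kᵢ−1)), yᵢ = Kᵢxᵢ:
  A: x = 0.1342, y = 0.1879
  B: x = 0.2228, y = 0.2941
  C: x = 0.3006, y = 0.2886
  D: x = 0.3423, y = 0.2294

x_B = 0.2228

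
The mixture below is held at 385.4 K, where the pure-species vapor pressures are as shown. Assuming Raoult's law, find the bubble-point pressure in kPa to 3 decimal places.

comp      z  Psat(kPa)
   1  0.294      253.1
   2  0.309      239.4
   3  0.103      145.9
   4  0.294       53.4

At the bubble point ψ → 0, so ΣzᵢKᵢ = 1 with Kᵢ = Pᵢˢᵃᵗ/P ⇒ P = ΣzᵢPᵢˢᵃᵗ.
P = 0.294·253.1 + 0.309·239.4 + 0.103·145.9 + 0.294·53.4 = 179.113 kPa

Pbub = 179.113 kPa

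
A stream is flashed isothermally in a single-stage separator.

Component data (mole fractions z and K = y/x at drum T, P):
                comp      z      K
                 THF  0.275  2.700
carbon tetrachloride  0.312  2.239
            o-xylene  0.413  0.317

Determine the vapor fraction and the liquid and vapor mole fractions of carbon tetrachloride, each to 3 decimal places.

Let ψ = V/F and solve Σ zᵢ(Kᵢ−1)/(1+ψ(Kᵢ−1)) = 0.
g(0) = ΣzᵢKᵢ − 1 = 0.572 and g(1) = 1 − Σzᵢ/Kᵢ = -0.544, so a root lies in (0, 1).
Newton iteration, ψ⁰ = 0.54:
  ψ = 0.540: g = 0.0284, g' = -0.872 → ψ = 0.573
  ψ = 0.573: g = -0.0002, g' = -0.888 → ψ = 0.572
Converged at ψ = 0.572.
Compositions from xᵢ = zᵢ/(1+ψ(Kᵢ−1)), yᵢ = Kᵢxᵢ:
  THF: x = 0.139, y = 0.376
  carbon tetrachloride: x = 0.183, y = 0.409
  o-xylene: x = 0.678, y = 0.215

ψ = 0.572, x_carbon tetrachloride = 0.183, y_carbon tetrachloride = 0.409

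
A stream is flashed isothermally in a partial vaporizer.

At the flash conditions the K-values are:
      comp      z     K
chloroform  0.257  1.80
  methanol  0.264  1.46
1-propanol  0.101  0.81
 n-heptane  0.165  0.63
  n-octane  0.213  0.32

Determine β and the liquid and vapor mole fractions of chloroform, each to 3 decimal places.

β = 0.305, x_chloroform = 0.207, y_chloroform = 0.372

Let β = V/F and solve Σ zᵢ(Kᵢ−1)/(1+β(Kᵢ−1)) = 0.
g(0) = ΣzᵢKᵢ − 1 = 0.102 and g(1) = 1 − Σzᵢ/Kᵢ = -0.376, so a root lies in (0, 1).
Iterate (Newton) starting at β = 0.5:
  β = 0.500: g = -0.0700, g' = -0.385 → β = 0.318
  β = 0.318: g = -0.0047, g' = -0.341 → β = 0.305
Converged at β = 0.305.
Compositions from xᵢ = zᵢ/(1+β(Kᵢ−1)), yᵢ = Kᵢxᵢ:
  chloroform: x = 0.207, y = 0.372
  methanol: x = 0.232, y = 0.338
  1-propanol: x = 0.107, y = 0.087
  n-heptane: x = 0.186, y = 0.117
  n-octane: x = 0.269, y = 0.086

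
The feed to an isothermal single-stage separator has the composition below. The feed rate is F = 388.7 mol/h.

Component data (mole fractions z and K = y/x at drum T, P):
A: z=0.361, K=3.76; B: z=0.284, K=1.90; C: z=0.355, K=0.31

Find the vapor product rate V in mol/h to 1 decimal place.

Material balance + equilibrium reduce to Σ zᵢ(Kᵢ−1)/(1+ψ(Kᵢ−1)) = 0.
Check two-phase: ΣzᵢKᵢ = 2.007 > 1 and Σzᵢ/Kᵢ = 1.391 > 1, so g(0) = 1.007 > 0 and g(1) = -0.391 < 0.
Iterate (Newton) starting at ψ = 0.5:
  ψ = 0.500: g = 0.2209, g' = -0.989 → ψ = 0.723
  ψ = 0.723: g = -0.0018, g' = -1.064 → ψ = 0.722
Converged at ψ = 0.722.
Then V = ψ·F = 0.7217·388.7 = 280.5 mol/h and L = F − V = 108.2 mol/h.

V = 280.5 mol/h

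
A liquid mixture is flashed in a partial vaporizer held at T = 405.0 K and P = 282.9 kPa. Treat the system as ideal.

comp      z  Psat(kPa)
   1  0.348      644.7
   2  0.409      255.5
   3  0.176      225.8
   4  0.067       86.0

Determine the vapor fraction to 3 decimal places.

Raoult's law: Kᵢ = Pᵢˢᵃᵗ/P = Pᵢˢᵃᵗ/282.9.
  K_1 = 644.7/282.9 = 2.27890, K_2 = 255.5/282.9 = 0.90315, K_3 = 225.8/282.9 = 0.79816, K_4 = 86.0/282.9 = 0.30399
Rachford–Rice: g(ψ) = Σ zᵢ(Kᵢ−1)/(1+ψ(Kᵢ−1)) = 0.
g(0) = ΣzᵢKᵢ − 1 = 0.323 and g(1) = 1 − Σzᵢ/Kᵢ = -0.046, so a root lies in (0, 1).
Newton–Raphson from ψ = 0.5:
  ψ = 0.500: g = 0.1188, g' = -0.301 → ψ = 0.894
  ψ = 0.894: g = -0.0027, g' = -0.367 → ψ = 0.887
Converged at ψ = 0.887.

ψ = 0.887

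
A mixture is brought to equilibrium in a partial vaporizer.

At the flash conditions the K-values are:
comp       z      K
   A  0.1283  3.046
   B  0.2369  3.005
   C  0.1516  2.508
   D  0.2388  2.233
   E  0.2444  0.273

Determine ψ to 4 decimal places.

ψ = 0.8887

Let ψ = V/F and solve Σ zᵢ(Kᵢ−1)/(1+ψ(Kᵢ−1)) = 0.
Check two-phase: ΣzᵢKᵢ = 2.0829 > 1 and Σzᵢ/Kᵢ = 1.1836 > 1, so g(0) = 1.0829 > 0 and g(1) = -0.1836 < 0.
Newton iteration, ψ⁰ = 0.5:
  ψ = 0.5000: g = 0.40029, g' = -0.9386 → ψ = 0.9265
  ψ = 0.9265: g = -0.05462, g' = -1.5320 → ψ = 0.8908
  ψ = 0.8908: g = -0.00291, g' = -1.3757 → ψ = 0.8887
Converged at ψ = 0.8887.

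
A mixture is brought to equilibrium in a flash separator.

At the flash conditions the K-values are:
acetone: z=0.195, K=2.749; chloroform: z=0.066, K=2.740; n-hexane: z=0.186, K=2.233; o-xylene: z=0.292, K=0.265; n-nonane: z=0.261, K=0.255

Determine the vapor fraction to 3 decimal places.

ψ = 0.241

Let ψ = V/F and solve Σ zᵢ(Kᵢ−1)/(1+ψ(Kᵢ−1)) = 0.
Check two-phase: ΣzᵢKᵢ = 1.276 > 1 and Σzᵢ/Kᵢ = 2.304 > 1, so g(0) = 0.276 > 0 and g(1) = -1.304 < 0.
Iterate (Newton) starting at ψ = 0.54:
  ψ = 0.540: g = -0.3089, g' = -1.152 → ψ = 0.272
  ψ = 0.272: g = -0.0312, g' = -0.999 → ψ = 0.241
Converged at ψ = 0.241.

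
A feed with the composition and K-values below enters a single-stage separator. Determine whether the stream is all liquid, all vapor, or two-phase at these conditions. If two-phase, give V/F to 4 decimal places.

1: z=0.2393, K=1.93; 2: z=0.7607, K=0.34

all liquid

ΣzᵢKᵢ = 0.7205; Σzᵢ/Kᵢ = 2.3613.
Since ΣzᵢKᵢ < 1 the mixture is below its bubble point — single liquid phase.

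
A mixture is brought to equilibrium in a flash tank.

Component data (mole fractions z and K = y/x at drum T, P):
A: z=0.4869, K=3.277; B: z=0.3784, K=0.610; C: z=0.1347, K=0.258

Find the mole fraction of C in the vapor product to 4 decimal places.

Let ψ = V/F and solve Σ zᵢ(Kᵢ−1)/(1+ψ(Kᵢ−1)) = 0.
g(0) = ΣzᵢKᵢ − 1 = 0.8611 and g(1) = 1 − Σzᵢ/Kᵢ = -0.2910, so a root lies in (0, 1).
Newton iteration, ψ⁰ = 0.5:
  ψ = 0.5000: g = 0.17621, g' = -0.8283 → ψ = 0.7127
  ψ = 0.7127: g = 0.00616, g' = -0.8114 → ψ = 0.7203
Converged at ψ = 0.7203.
Compositions from xᵢ = zᵢ/(1+ψ(Kᵢ−1)), yᵢ = Kᵢxᵢ:
  A: x = 0.1844, y = 0.6043
  B: x = 0.5262, y = 0.3210
  C: x = 0.2893, y = 0.0747

y_C = 0.0747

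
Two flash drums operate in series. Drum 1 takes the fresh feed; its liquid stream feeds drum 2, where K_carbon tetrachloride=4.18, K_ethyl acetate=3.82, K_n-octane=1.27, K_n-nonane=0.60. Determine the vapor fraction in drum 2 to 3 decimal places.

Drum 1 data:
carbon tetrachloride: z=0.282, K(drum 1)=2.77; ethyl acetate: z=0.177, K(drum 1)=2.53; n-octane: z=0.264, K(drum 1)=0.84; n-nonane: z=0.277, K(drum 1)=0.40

V/F (drum 2) = 0.681

Drum 1:
Material balance + equilibrium reduce to Σ zᵢ(Kᵢ−1)/(1+ψ₁(Kᵢ−1)) = 0.
Feasibility: ΣzᵢKᵢ = 1.562, Σzᵢ/Kᵢ = 1.179 — both > 1, two phases present.
Newton iteration, ψ₁⁰ = 0.55:
  ψ₁ = 0.550: g = 0.1056, g' = -0.579 → ψ₁ = 0.732
  ψ₁ = 0.732: g = 0.0008, g' = -0.586 → ψ₁ = 0.734
Converged at ψ₁ = 0.734.
Drum-1 compositions:
  carbon tetrachloride: x = 0.123, y = 0.340
  ethyl acetate: x = 0.083, y = 0.211
  n-octane: x = 0.299, y = 0.251
  n-nonane: x = 0.495, y = 0.198
Drum-2 feed = drum-1 liquid: z₂ = (0.1227, 0.0834, 0.2991, 0.4948).
Drum 2:
Newton–Raphson from ψ₂ = 0.53:
  ψ₂ = 0.530: g = 0.0590, g' = -0.423 → ψ₂ = 0.670
  ψ₂ = 0.670: g = 0.0042, g' = -0.370 → ψ₂ = 0.681
Converged at ψ₂ = 0.681.
  carbon tetrachloride: x = 0.039, y = 0.162
  ethyl acetate: x = 0.029, y = 0.109
  n-octane: x = 0.253, y = 0.321
  n-nonane: x = 0.680, y = 0.408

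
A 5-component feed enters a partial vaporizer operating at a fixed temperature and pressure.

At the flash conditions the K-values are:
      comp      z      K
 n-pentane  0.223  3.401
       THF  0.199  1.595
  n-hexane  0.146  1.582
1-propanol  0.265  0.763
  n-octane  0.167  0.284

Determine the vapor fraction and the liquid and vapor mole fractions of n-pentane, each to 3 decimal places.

Newton–Raphson from ψ = 0.5:
  ψ = 0.500: g = 0.1429, g' = -0.564 → ψ = 0.753
  ψ = 0.753: g = -0.0046, g' = -0.646 → ψ = 0.746
Converged at ψ = 0.746.
Compositions from xᵢ = zᵢ/(1+ψ(Kᵢ−1)), yᵢ = Kᵢxᵢ:
  n-pentane: x = 0.080, y = 0.272
  THF: x = 0.138, y = 0.220
  n-hexane: x = 0.102, y = 0.161
  1-propanol: x = 0.322, y = 0.246
  n-octane: x = 0.359, y = 0.102

ψ = 0.746, x_n-pentane = 0.080, y_n-pentane = 0.272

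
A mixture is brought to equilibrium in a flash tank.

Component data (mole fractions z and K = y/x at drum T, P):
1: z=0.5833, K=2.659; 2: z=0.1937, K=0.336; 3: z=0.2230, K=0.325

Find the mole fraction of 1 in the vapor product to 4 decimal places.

Newton–Raphson from β = 0.37:
  β = 0.3700: g = 0.22849, g' = -0.9470 → β = 0.6113
  β = 0.6113: g = 0.00772, g' = -0.9322 → β = 0.6195
Converged at β = 0.6195.
Compositions from xᵢ = zᵢ/(1+β(Kᵢ−1)), yᵢ = Kᵢxᵢ:
  1: x = 0.2877, y = 0.7649
  2: x = 0.3291, y = 0.1106
  3: x = 0.3833, y = 0.1246

y_1 = 0.7649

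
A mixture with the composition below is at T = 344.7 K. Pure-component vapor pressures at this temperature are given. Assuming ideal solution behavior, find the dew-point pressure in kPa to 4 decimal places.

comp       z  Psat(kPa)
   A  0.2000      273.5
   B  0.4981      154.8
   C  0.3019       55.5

At the dew point ψ → 1, so Σzᵢ/Kᵢ = 1 with Kᵢ = Pᵢˢᵃᵗ/P ⇒ 1/P = Σzᵢ/Pᵢˢᵃᵗ.
1/P = 0.2000/273.5 + 0.4981/154.8 + 0.3019/55.5 = 0.0093886 ⇒ P = 106.5121 kPa

Pdew = 106.5121 kPa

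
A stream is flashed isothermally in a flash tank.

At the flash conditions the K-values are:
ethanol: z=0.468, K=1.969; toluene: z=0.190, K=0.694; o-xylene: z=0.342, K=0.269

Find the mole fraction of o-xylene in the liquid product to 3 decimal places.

x_o-xylene = 0.416

Let ψ = V/F and solve Σ zᵢ(Kᵢ−1)/(1+ψ(Kᵢ−1)) = 0.
g(0) = ΣzᵢKᵢ − 1 = 0.145 and g(1) = 1 − Σzᵢ/Kᵢ = -0.783, so a root lies in (0, 1).
Newton iteration, ψ⁰ = 0.47:
  ψ = 0.470: g = -0.1372, g' = -0.656 → ψ = 0.261
  ψ = 0.261: g = -0.0101, g' = -0.580 → ψ = 0.243
Converged at ψ = 0.243.
Compositions from xᵢ = zᵢ/(1+ψ(Kᵢ−1)), yᵢ = Kᵢxᵢ:
  ethanol: x = 0.379, y = 0.746
  toluene: x = 0.205, y = 0.142
  o-xylene: x = 0.416, y = 0.112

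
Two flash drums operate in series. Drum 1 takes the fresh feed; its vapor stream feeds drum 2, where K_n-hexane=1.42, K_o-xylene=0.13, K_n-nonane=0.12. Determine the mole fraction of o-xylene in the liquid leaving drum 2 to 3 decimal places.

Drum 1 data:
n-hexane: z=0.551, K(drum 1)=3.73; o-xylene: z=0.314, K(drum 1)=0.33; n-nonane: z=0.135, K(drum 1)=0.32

Drum 1:
Material balance + equilibrium reduce to Σ zᵢ(Kᵢ−1)/(1+ψ₁(Kᵢ−1)) = 0.
g(0) = ΣzᵢKᵢ − 1 = 1.202 and g(1) = 1 − Σzᵢ/Kᵢ = -0.521, so a root lies in (0, 1).
Newton iteration, ψ₁⁰ = 0.39:
  ψ₁ = 0.390: g = 0.3188, g' = -1.337 → ψ₁ = 0.628
  ψ₁ = 0.628: g = 0.0303, g' = -1.168 → ψ₁ = 0.654
Converged at ψ₁ = 0.654.
Drum-1 compositions:
  n-hexane: x = 0.198, y = 0.738
  o-xylene: x = 0.559, y = 0.184
  n-nonane: x = 0.243, y = 0.078
Drum-2 feed = drum-1 vapor: z₂ = (0.7377, 0.1845, 0.0778).
Drum 2:
Rachford–Rice: g(ψ₂) = Σ zᵢ(Kᵢ−1)/(1+ψ₂(Kᵢ−1)) = 0.
Feasibility: ΣzᵢKᵢ = 1.081, Σzᵢ/Kᵢ = 2.587 — both > 1, two phases present.
Iterate (Newton) starting at ψ₂ = 0.67:
  ψ₂ = 0.670: g = -0.3099, g' = -1.240 → ψ₂ = 0.420
  ψ₂ = 0.420: g = -0.0982, g' = -0.592 → ψ₂ = 0.254
  ψ₂ = 0.254: g = -0.0144, g' = -0.436 → ψ₂ = 0.221
Converged at ψ₂ = 0.221.
  n-hexane: x = 0.675, y = 0.959
  o-xylene: x = 0.228, y = 0.030
  n-nonane: x = 0.097, y = 0.012

x_o-xylene (drum 2) = 0.228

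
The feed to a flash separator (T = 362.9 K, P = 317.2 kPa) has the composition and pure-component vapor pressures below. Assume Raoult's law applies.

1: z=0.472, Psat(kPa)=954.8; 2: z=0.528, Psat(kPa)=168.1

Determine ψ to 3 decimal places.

ψ = 0.741

Raoult's law: Kᵢ = Pᵢˢᵃᵗ/P = Pᵢˢᵃᵗ/317.2.
  K_1 = 954.8/317.2 = 3.01009, K_2 = 168.1/317.2 = 0.52995
Rachford–Rice: g(ψ) = Σ zᵢ(Kᵢ−1)/(1+ψ(Kᵢ−1)) = 0.
Feasibility: ΣzᵢKᵢ = 1.701, Σzᵢ/Kᵢ = 1.153 — both > 1, two phases present.
Binary case is linear: z₁(K₁−1)(1+ψ(K₂−1)) + z₂(K₂−1)(1+ψ(K₁−1)) = 0
⇒ ψ = [z₁(K₁−1)+z₂(K₂−1)] / [−(K₁−1)(K₂−1)] = 0.7006/0.9448 = 0.741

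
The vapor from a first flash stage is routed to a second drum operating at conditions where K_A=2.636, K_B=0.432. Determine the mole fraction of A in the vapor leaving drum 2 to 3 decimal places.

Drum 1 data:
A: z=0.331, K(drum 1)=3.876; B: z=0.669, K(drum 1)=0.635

Drum 1:
Let ψ₁ = V/F and solve Σ zᵢ(Kᵢ−1)/(1+ψ₁(Kᵢ−1)) = 0.
Check two-phase: ΣzᵢKᵢ = 1.708 > 1 and Σzᵢ/Kᵢ = 1.139 > 1, so g(0) = 0.708 > 0 and g(1) = -0.139 < 0.
Binary case is linear: z₁(K₁−1)(1+ψ₁(K₂−1)) + z₂(K₂−1)(1+ψ₁(K₁−1)) = 0
⇒ ψ₁ = [z₁(K₁−1)+z₂(K₂−1)] / [−(K₁−1)(K₂−1)] = 0.7078/1.0497 = 0.674
Drum-1 compositions:
  A: x = 0.113, y = 0.437
  B: x = 0.887, y = 0.563
Drum-2 feed = drum-1 vapor: z₂ = (0.4365, 0.5635).
Drum 2:
Binary case is linear: z₁(K₁−1)(1+ψ₂(K₂−1)) + z₂(K₂−1)(1+ψ₂(K₁−1)) = 0
⇒ ψ₂ = [z₁(K₁−1)+z₂(K₂−1)] / [−(K₁−1)(K₂−1)] = 0.3941/0.9292 = 0.424
  A: x = 0.258, y = 0.679
  B: x = 0.742, y = 0.321

y_A (drum 2) = 0.679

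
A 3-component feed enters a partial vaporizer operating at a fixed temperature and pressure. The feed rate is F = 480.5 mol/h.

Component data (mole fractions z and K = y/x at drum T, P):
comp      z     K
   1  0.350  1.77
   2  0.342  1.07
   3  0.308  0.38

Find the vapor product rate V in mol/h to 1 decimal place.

Newton iteration, ψ⁰ = 0.5:
  ψ = 0.500: g = -0.0590, g' = -0.358 → ψ = 0.335
  ψ = 0.335: g = -0.0035, g' = -0.321 → ψ = 0.324
Converged at ψ = 0.324.
Then V = ψ·F = 0.3244·480.5 = 155.9 mol/h and L = F − V = 324.6 mol/h.

V = 155.9 mol/h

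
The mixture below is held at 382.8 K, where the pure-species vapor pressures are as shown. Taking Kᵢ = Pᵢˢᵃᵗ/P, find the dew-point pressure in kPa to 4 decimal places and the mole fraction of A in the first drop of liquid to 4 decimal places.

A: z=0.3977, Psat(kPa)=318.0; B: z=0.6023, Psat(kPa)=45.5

Pdew = 69.0227 kPa, x_A = 0.0863

At the dew point ψ → 1, so Σzᵢ/Kᵢ = 1 with Kᵢ = Pᵢˢᵃᵗ/P ⇒ 1/P = Σzᵢ/Pᵢˢᵃᵗ.
1/P = 0.3977/318.0 + 0.6023/45.5 = 0.0144880 ⇒ P = 69.0227 kPa
xᵢ = zᵢP/Pᵢˢᵃᵗ ⇒ x_A = 0.3977·69.0227/318.0 = 0.0863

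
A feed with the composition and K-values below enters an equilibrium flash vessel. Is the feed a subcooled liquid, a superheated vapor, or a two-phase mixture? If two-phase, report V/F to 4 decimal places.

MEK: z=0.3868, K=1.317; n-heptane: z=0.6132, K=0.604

ΣzᵢKᵢ = 0.8798; Σzᵢ/Kᵢ = 1.3089.
Since ΣzᵢKᵢ < 1 the mixture is below its bubble point — single liquid phase.

subcooled liquid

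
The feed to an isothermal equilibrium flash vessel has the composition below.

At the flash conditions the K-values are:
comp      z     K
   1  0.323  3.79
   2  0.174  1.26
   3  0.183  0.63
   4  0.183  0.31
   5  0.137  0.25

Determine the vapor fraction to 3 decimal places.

Newton–Raphson from ψ = 0.34:
  ψ = 0.340: g = 0.1237, g' = -0.992 → ψ = 0.465
  ψ = 0.465: g = 0.0075, g' = -0.893 → ψ = 0.473
Converged at ψ = 0.473.

ψ = 0.473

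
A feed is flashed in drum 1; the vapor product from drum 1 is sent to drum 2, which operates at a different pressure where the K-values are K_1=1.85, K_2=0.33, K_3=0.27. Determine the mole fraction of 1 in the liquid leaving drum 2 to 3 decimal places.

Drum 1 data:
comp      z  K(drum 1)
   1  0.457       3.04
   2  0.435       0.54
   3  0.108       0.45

x_1 (drum 2) = 0.445

Drum 1:
Material balance + equilibrium reduce to Σ zᵢ(Kᵢ−1)/(1+ψ₁(Kᵢ−1)) = 0.
Feasibility: ΣzᵢKᵢ = 1.673, Σzᵢ/Kᵢ = 1.196 — both > 1, two phases present.
Newton–Raphson from ψ₁ = 0.63:
  ψ₁ = 0.630: g = 0.0353, g' = -0.623 → ψ₁ = 0.687
Converged at ψ₁ = 0.687.
Drum-1 compositions:
  1: x = 0.190, y = 0.578
  2: x = 0.636, y = 0.344
  3: x = 0.174, y = 0.078
Drum-2 feed = drum-1 vapor: z₂ = (0.5784, 0.3435, 0.0781).
Drum 2:
Rachford–Rice: g(ψ₂) = Σ zᵢ(Kᵢ−1)/(1+ψ₂(Kᵢ−1)) = 0.
Feasibility: ΣzᵢKᵢ = 1.204, Σzᵢ/Kᵢ = 1.643 — both > 1, two phases present.
Newton–Raphson from ψ₂ = 0.34:
  ψ₂ = 0.340: g = 0.0075, g' = -0.584 → ψ₂ = 0.353
Converged at ψ₂ = 0.353.
  1: x = 0.445, y = 0.823
  2: x = 0.450, y = 0.148
  3: x = 0.105, y = 0.028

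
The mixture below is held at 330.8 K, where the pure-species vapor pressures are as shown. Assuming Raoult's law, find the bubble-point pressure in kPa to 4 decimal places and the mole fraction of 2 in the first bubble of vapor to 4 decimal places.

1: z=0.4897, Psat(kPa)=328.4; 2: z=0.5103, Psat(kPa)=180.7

At the bubble point ψ → 0, so ΣzᵢKᵢ = 1 with Kᵢ = Pᵢˢᵃᵗ/P ⇒ P = ΣzᵢPᵢˢᵃᵗ.
P = 0.4897·328.4 + 0.5103·180.7 = 253.0287 kPa
yᵢ = zᵢPᵢˢᵃᵗ/P ⇒ y_2 = 0.5103·180.7/253.0287 = 0.3644

Pbub = 253.0287 kPa, y_2 = 0.3644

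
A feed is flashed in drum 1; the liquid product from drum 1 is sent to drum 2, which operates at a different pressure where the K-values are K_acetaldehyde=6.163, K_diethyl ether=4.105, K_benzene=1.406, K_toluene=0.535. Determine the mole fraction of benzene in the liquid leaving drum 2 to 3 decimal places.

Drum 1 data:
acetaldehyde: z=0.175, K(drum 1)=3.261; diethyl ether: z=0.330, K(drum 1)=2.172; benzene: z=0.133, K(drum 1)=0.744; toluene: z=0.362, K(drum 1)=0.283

Drum 1:
Newton–Raphson from ψ₁ = 0.44:
  ψ₁ = 0.440: g = 0.0360, g' = -0.830 → ψ₁ = 0.483
Converged at ψ₁ = 0.483.
Drum-1 compositions:
  acetaldehyde: x = 0.084, y = 0.273
  diethyl ether: x = 0.211, y = 0.458
  benzene: x = 0.152, y = 0.113
  toluene: x = 0.554, y = 0.157
Drum-2 feed = drum-1 liquid: z₂ = (0.0836, 0.2107, 0.1518, 0.5539).
Drum 2:
Rachford–Rice: g(ψ₂) = Σ zᵢ(Kᵢ−1)/(1+ψ₂(Kᵢ−1)) = 0.
Check two-phase: ΣzᵢKᵢ = 1.890 > 1 and Σzᵢ/Kᵢ = 1.208 > 1, so g(0) = 0.890 > 0 and g(1) = -0.208 < 0.
Iterate (Newton) starting at ψ₂ = 0.41:
  ψ₂ = 0.410: g = 0.1609, g' = -0.824 → ψ₂ = 0.605
  ψ₂ = 0.605: g = 0.0228, g' = -0.624 → ψ₂ = 0.642
  ψ₂ = 0.642: g = 0.0004, g' = -0.606 → ψ₂ = 0.643
Converged at ψ₂ = 0.643.
  acetaldehyde: x = 0.019, y = 0.119
  diethyl ether: x = 0.070, y = 0.289
  benzene: x = 0.120, y = 0.169
  toluene: x = 0.790, y = 0.423

x_benzene (drum 2) = 0.120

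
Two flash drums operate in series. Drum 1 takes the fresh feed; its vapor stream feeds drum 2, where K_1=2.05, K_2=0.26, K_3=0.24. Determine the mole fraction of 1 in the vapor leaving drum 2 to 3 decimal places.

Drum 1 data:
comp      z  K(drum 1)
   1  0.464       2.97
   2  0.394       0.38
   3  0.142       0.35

Drum 1:
Rachford–Rice: g(ψ₁) = Σ zᵢ(Kᵢ−1)/(1+ψ₁(Kᵢ−1)) = 0.
Check two-phase: ΣzᵢKᵢ = 1.578 > 1 and Σzᵢ/Kᵢ = 1.599 > 1, so g(0) = 0.578 > 0 and g(1) = -0.599 < 0.
Iterate (Newton) starting at ψ₁ = 0.5:
  ψ₁ = 0.500: g = -0.0303, g' = -0.907 → ψ₁ = 0.467
Converged at ψ₁ = 0.467.
Drum-1 compositions:
  1: x = 0.242, y = 0.718
  2: x = 0.554, y = 0.211
  3: x = 0.204, y = 0.071
Drum-2 feed = drum-1 vapor: z₂ = (0.7180, 0.2107, 0.0713).
Drum 2:
Newton iteration, ψ₂⁰ = 0.66:
  ψ₂ = 0.660: g = 0.0318, g' = -0.883 → ψ₂ = 0.696
  ψ₂ = 0.696: g = -0.0010, g' = -0.940 → ψ₂ = 0.695
Converged at ψ₂ = 0.695.
  1: x = 0.415, y = 0.851
  2: x = 0.434, y = 0.113
  3: x = 0.151, y = 0.036

y_1 (drum 2) = 0.851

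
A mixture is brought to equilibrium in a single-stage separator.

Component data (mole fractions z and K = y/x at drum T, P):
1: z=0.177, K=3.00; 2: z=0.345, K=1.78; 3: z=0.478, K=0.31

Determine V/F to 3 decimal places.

V/F = 0.330

Rachford–Rice: g(V/F) = Σ zᵢ(Kᵢ−1)/(1+V/F(Kᵢ−1)) = 0.
Feasibility: ΣzᵢKᵢ = 1.293, Σzᵢ/Kᵢ = 1.795 — both > 1, two phases present.
Newton iteration, V/F⁰ = 0.5:
  V/F = 0.500: g = -0.1329, g' = -0.816 → V/F = 0.337
  V/F = 0.337: g = -0.0053, g' = -0.771 → V/F = 0.330
Converged at V/F = 0.330.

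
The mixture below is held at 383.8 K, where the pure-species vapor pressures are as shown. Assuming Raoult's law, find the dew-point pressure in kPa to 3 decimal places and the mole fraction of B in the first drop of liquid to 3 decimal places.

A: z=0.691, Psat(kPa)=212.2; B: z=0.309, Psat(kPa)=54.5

At the dew point ψ → 1, so Σzᵢ/Kᵢ = 1 with Kᵢ = Pᵢˢᵃᵗ/P ⇒ 1/P = Σzᵢ/Pᵢˢᵃᵗ.
1/P = 0.691/212.2 + 0.309/54.5 = 0.008926 ⇒ P = 112.031 kPa
xᵢ = zᵢP/Pᵢˢᵃᵗ ⇒ x_B = 0.309·112.031/54.5 = 0.635

Pdew = 112.031 kPa, x_B = 0.635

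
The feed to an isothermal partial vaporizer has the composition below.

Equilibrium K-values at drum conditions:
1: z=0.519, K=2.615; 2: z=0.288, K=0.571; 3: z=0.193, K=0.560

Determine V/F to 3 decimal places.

Rachford–Rice: g(V/F) = Σ zᵢ(Kᵢ−1)/(1+V/F(Kᵢ−1)) = 0.
Check two-phase: ΣzᵢKᵢ = 1.630 > 1 and Σzᵢ/Kᵢ = 1.047 > 1, so g(0) = 0.630 > 0 and g(1) = -0.047 < 0.
Newton iteration, V/F⁰ = 0.64:
  V/F = 0.640: g = 0.1236, g' = -0.500 → V/F = 0.887
  V/F = 0.887: g = 0.0058, g' = -0.467 → V/F = 0.900
Converged at V/F = 0.900.

V/F = 0.900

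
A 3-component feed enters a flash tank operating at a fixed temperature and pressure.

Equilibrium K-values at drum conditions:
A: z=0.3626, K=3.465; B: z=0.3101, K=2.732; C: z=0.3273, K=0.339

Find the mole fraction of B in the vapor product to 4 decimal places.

Let ψ = V/F and solve Σ zᵢ(Kᵢ−1)/(1+ψ(Kᵢ−1)) = 0.
Feasibility: ΣzᵢKᵢ = 2.2146, Σzᵢ/Kᵢ = 1.1836 — both > 1, two phases present.
Iterate (Newton) starting at ψ = 0.5:
  ψ = 0.5000: g = 0.36505, g' = -1.0283 → ψ = 0.8550
  ψ = 0.8550: g = 0.00658, g' = -1.1356 → ψ = 0.8608
Converged at ψ = 0.8608.
Compositions from xᵢ = zᵢ/(1+ψ(Kᵢ−1)), yᵢ = Kᵢxᵢ:
  A: x = 0.1161, y = 0.4025
  B: x = 0.1245, y = 0.3401
  C: x = 0.7594, y = 0.2574

y_B = 0.3401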